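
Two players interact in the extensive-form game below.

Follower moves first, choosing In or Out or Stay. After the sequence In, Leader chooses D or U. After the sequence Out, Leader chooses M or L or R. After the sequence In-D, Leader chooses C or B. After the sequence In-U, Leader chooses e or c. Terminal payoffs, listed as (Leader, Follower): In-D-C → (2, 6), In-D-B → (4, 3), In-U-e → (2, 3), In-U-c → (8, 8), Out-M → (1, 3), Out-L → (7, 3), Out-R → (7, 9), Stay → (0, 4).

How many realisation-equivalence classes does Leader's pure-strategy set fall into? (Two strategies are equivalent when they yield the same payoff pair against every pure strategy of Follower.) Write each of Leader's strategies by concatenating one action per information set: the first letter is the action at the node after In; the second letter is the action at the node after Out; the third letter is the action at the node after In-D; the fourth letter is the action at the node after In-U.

Leader has 24 pure strategies: DMCe, DMCc, DMBe, DMBc, DLCe, DLCc, DLBe, DLBc, DRCe, DRCc, DRBe, DRBc, UMCe, UMCc, UMBe, UMBc, ULCe, ULCc, ULBe, ULBc, URCe, URCc, URBe, URBc. Columns: In, Out, Stay.
{DMCe, DMCc} → row (2,6) (1,3) (0,4)
{DMBe, DMBc} → row (4,3) (1,3) (0,4)
{DLCe, DLCc} → row (2,6) (7,3) (0,4)
{DLBe, DLBc} → row (4,3) (7,3) (0,4)
{DRCe, DRCc} → row (2,6) (7,9) (0,4)
{DRBe, DRBc} → row (4,3) (7,9) (0,4)
{UMCe, UMBe} → row (2,3) (1,3) (0,4)
{UMCc, UMBc} → row (8,8) (1,3) (0,4)
{ULCe, ULBe} → row (2,3) (7,3) (0,4)
{ULCc, ULBc} → row (8,8) (7,3) (0,4)
{URCe, URBe} → row (2,3) (7,9) (0,4)
{URCc, URBc} → row (8,8) (7,9) (0,4)
That's 12 distinct rows out of 24 strategies.

12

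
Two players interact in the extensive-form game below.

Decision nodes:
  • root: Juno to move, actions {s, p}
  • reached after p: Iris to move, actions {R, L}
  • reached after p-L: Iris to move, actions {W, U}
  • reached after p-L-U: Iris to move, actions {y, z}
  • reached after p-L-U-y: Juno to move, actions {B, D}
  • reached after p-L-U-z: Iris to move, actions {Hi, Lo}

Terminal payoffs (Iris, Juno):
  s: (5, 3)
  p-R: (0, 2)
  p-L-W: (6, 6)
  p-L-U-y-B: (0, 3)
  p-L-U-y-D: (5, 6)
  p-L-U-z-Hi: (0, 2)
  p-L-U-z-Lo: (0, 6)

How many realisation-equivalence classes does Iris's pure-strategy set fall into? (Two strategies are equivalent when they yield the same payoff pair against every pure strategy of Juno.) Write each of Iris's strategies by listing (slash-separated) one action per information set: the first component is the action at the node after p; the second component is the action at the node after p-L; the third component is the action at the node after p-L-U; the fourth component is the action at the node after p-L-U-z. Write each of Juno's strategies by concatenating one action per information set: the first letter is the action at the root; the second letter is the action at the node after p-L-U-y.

4

Iris has 16 pure strategies: R/W/y/Hi, R/W/y/Lo, R/W/z/Hi, R/W/z/Lo, R/U/y/Hi, R/U/y/Lo, R/U/z/Hi, R/U/z/Lo, L/W/y/Hi, L/W/y/Lo, L/W/z/Hi, L/W/z/Lo, L/U/y/Hi, L/U/y/Lo, L/U/z/Hi, L/U/z/Lo. Columns: sB, sD, pB, pD.
{R/W/y/Hi, R/W/y/Lo, R/W/z/Hi, R/W/z/Lo, R/U/y/Hi, R/U/y/Lo, R/U/z/Hi, R/U/z/Lo, L/U/z/Hi} → row (5,3) (5,3) (0,2) (0,2)
{L/W/y/Hi, L/W/y/Lo, L/W/z/Hi, L/W/z/Lo} → row (5,3) (5,3) (6,6) (6,6)
{L/U/y/Hi, L/U/y/Lo} → row (5,3) (5,3) (0,3) (5,6)
{L/U/z/Lo} → row (5,3) (5,3) (0,6) (0,6)
That's 4 distinct rows out of 16 strategies.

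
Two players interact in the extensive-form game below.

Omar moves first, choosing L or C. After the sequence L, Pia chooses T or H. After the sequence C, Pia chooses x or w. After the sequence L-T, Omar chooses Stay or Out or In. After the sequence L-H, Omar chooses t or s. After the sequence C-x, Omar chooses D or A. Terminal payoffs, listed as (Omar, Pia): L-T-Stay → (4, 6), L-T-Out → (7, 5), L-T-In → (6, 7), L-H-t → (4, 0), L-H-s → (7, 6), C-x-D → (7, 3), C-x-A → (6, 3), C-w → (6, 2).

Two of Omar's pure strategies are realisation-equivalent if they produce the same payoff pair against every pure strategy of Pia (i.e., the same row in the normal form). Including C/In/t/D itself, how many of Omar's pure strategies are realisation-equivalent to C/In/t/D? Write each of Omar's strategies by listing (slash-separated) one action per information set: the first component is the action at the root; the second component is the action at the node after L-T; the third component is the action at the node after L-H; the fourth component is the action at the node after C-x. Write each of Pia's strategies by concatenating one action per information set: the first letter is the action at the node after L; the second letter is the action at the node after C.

Row for C/In/t/D (columns Tx, Tw, Hx, Hw): (7,3) (6,2) (7,3) (6,2).
Under C/In/t/D, Omar's choice at the node after L-T and at the node after L-H can never be reached regardless of what Pia does, so varying those choices leaves every outcome unchanged.
Holding the reachable choices fixed and varying the unreachable ones freely already gives 3 × 2 = 6 equivalent strategies.
No other strategy reproduces this row, so those 6 are the full class: C/Stay/t/D, C/Stay/s/D, C/Out/t/D, C/Out/s/D, C/In/t/D, C/In/s/D.

6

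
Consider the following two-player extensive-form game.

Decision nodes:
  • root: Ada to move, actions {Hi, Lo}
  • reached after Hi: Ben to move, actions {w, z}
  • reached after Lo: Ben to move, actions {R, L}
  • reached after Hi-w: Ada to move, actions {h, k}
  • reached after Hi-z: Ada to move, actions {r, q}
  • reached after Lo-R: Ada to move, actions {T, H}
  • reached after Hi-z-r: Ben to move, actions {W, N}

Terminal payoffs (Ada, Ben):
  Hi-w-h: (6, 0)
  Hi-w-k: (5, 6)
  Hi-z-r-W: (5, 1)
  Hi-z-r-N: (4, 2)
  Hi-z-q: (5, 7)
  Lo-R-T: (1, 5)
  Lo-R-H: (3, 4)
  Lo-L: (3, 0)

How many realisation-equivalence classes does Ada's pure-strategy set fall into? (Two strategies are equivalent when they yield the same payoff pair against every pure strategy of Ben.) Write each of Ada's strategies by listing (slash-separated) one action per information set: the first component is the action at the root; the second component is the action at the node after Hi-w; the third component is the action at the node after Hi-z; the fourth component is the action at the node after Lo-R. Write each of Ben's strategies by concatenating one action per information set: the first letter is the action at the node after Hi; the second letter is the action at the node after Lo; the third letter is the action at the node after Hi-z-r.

6

Ada has 16 pure strategies: Hi/h/r/T, Hi/h/r/H, Hi/h/q/T, Hi/h/q/H, Hi/k/r/T, Hi/k/r/H, Hi/k/q/T, Hi/k/q/H, Lo/h/r/T, Lo/h/r/H, Lo/h/q/T, Lo/h/q/H, Lo/k/r/T, Lo/k/r/H, Lo/k/q/T, Lo/k/q/H. Columns: wRW, wRN, wLW, wLN, zRW, zRN, zLW, zLN.
{Hi/h/r/T, Hi/h/r/H} → row (6,0) (6,0) (6,0) (6,0) (5,1) (4,2) (5,1) (4,2)
{Hi/h/q/T, Hi/h/q/H} → row (6,0) (6,0) (6,0) (6,0) (5,7) (5,7) (5,7) (5,7)
{Hi/k/r/T, Hi/k/r/H} → row (5,6) (5,6) (5,6) (5,6) (5,1) (4,2) (5,1) (4,2)
{Hi/k/q/T, Hi/k/q/H} → row (5,6) (5,6) (5,6) (5,6) (5,7) (5,7) (5,7) (5,7)
{Lo/h/r/T, Lo/h/q/T, Lo/k/r/T, Lo/k/q/T} → row (1,5) (1,5) (3,0) (3,0) (1,5) (1,5) (3,0) (3,0)
{Lo/h/r/H, Lo/h/q/H, Lo/k/r/H, Lo/k/q/H} → row (3,4) (3,4) (3,0) (3,0) (3,4) (3,4) (3,0) (3,0)
That's 6 distinct rows out of 16 strategies.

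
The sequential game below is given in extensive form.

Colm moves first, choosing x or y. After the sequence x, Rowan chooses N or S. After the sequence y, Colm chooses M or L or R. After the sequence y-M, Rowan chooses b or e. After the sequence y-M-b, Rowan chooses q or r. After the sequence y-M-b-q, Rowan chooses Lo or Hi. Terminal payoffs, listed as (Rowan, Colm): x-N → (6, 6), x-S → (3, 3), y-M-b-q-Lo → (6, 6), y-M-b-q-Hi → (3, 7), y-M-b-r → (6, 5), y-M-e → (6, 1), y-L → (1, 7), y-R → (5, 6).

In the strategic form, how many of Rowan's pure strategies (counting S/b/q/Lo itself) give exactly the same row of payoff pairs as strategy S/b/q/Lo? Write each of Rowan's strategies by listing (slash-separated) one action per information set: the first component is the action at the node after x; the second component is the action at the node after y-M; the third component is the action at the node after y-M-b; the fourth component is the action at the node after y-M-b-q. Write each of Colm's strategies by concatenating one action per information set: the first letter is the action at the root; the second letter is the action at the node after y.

1

Row for S/b/q/Lo (columns xM, xL, xR, yM, yL, yR): (3,3) (3,3) (3,3) (6,6) (1,7) (5,6).
Every one of Rowan's information sets is on the play path for some reply by Colm when Rowan follows S/b/q/Lo.
Changing the action at any of them therefore changes at least one column, so only S/b/q/Lo itself gives this row.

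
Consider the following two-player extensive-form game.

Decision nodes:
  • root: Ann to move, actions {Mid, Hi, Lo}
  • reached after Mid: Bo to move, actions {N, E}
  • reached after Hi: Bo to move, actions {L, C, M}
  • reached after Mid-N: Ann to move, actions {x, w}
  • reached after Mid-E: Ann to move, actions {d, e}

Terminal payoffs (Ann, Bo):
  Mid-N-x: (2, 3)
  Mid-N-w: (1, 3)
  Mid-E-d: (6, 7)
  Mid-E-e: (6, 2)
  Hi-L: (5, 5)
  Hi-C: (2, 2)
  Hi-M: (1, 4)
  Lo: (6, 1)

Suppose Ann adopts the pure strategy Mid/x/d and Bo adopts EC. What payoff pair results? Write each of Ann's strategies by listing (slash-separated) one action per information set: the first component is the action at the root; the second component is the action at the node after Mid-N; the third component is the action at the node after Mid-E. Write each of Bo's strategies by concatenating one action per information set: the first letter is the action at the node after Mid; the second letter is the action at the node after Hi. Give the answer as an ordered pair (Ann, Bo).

(6, 7)

Trace the play path from the root:
  Ann plays Mid
  Bo plays E at [Mid]
  Ann plays d at [Mid-E]
→ terminal payoff (6, 7).
(Ann's choice at the node after Mid-N is never reached on this path, so it doesn't affect the outcome.)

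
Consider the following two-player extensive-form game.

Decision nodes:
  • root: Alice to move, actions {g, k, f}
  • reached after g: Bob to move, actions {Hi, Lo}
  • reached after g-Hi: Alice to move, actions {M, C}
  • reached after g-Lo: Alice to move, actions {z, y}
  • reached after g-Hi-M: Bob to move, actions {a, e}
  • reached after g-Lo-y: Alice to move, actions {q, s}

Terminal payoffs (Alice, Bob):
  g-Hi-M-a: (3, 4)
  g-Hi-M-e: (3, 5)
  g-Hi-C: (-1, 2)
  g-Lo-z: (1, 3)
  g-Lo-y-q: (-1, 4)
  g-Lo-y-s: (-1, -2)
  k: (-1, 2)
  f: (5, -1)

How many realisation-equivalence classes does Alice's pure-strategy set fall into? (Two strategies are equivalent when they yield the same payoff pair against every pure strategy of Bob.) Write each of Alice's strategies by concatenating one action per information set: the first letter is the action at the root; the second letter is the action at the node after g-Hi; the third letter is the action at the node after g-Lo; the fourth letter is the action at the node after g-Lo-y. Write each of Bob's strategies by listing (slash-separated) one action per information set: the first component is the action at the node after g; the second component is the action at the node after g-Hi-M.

Alice has 24 pure strategies: gMzq, gMzs, gMyq, gMys, gCzq, gCzs, gCyq, gCys, kMzq, kMzs, kMyq, kMys, kCzq, kCzs, kCyq, kCys, fMzq, fMzs, fMyq, fMys, fCzq, fCzs, fCyq, fCys. Columns: Hi/a, Hi/e, Lo/a, Lo/e.
{gMzq, gMzs} → row (3,4) (3,5) (1,3) (1,3)
{gMyq} → row (3,4) (3,5) (-1,4) (-1,4)
{gMys} → row (3,4) (3,5) (-1,-2) (-1,-2)
{gCzq, gCzs} → row (-1,2) (-1,2) (1,3) (1,3)
{gCyq} → row (-1,2) (-1,2) (-1,4) (-1,4)
{gCys} → row (-1,2) (-1,2) (-1,-2) (-1,-2)
{kMzq, kMzs, kMyq, kMys, kCzq, kCzs, kCyq, kCys} → row (-1,2) (-1,2) (-1,2) (-1,2)
{fMzq, fMzs, fMyq, fMys, fCzq, fCzs, fCyq, fCys} → row (5,-1) (5,-1) (5,-1) (5,-1)
That's 8 distinct rows out of 24 strategies.

8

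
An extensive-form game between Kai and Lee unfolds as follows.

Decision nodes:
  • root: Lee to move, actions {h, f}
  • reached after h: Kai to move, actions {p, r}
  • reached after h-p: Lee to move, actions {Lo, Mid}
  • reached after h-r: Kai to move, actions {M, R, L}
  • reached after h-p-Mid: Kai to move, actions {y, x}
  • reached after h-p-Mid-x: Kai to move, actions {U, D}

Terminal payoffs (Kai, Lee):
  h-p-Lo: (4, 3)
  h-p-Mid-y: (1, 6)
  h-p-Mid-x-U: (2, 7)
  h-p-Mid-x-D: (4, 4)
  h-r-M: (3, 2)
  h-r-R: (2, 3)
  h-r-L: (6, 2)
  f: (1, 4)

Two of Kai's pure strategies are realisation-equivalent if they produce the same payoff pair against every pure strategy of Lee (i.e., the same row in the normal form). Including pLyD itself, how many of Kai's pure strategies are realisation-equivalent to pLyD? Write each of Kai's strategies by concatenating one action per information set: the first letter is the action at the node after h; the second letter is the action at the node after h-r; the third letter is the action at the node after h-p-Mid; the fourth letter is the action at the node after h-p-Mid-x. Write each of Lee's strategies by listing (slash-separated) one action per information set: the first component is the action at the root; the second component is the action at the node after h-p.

Row for pLyD (columns h/Lo, h/Mid, f/Lo, f/Mid): (4,3) (1,6) (1,4) (1,4).
Under pLyD, Kai's choice at the node after h-r and at the node after h-p-Mid-x can never be reached regardless of what Lee does, so varying those choices leaves every outcome unchanged.
Holding the reachable choices fixed and varying the unreachable ones freely already gives 3 × 2 = 6 equivalent strategies.
No other strategy reproduces this row, so those 6 are the full class: pMyU, pMyD, pRyU, pRyD, pLyU, pLyD.

6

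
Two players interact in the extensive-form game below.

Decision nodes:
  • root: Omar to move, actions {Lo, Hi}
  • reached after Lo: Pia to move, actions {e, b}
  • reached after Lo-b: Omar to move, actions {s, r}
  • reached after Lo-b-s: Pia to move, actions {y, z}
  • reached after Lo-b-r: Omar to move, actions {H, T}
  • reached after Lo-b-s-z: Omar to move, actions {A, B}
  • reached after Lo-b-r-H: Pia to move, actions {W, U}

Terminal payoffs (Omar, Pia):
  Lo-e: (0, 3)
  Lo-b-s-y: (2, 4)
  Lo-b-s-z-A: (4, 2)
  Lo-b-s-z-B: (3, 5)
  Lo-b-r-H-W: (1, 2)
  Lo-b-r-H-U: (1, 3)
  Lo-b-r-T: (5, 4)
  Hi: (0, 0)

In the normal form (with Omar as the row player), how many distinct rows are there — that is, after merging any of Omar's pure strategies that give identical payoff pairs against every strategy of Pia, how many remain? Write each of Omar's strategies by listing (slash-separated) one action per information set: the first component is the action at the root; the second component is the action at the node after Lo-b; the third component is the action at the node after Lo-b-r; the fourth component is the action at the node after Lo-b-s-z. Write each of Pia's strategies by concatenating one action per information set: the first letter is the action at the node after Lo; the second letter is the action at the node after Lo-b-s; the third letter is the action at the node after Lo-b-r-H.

5

Omar has 16 pure strategies: Lo/s/H/A, Lo/s/H/B, Lo/s/T/A, Lo/s/T/B, Lo/r/H/A, Lo/r/H/B, Lo/r/T/A, Lo/r/T/B, Hi/s/H/A, Hi/s/H/B, Hi/s/T/A, Hi/s/T/B, Hi/r/H/A, Hi/r/H/B, Hi/r/T/A, Hi/r/T/B. Columns: eyW, eyU, ezW, ezU, byW, byU, bzW, bzU.
{Lo/s/H/A, Lo/s/T/A} → row (0,3) (0,3) (0,3) (0,3) (2,4) (2,4) (4,2) (4,2)
{Lo/s/H/B, Lo/s/T/B} → row (0,3) (0,3) (0,3) (0,3) (2,4) (2,4) (3,5) (3,5)
{Lo/r/H/A, Lo/r/H/B} → row (0,3) (0,3) (0,3) (0,3) (1,2) (1,3) (1,2) (1,3)
{Lo/r/T/A, Lo/r/T/B} → row (0,3) (0,3) (0,3) (0,3) (5,4) (5,4) (5,4) (5,4)
{Hi/s/H/A, Hi/s/H/B, Hi/s/T/A, Hi/s/T/B, Hi/r/H/A, Hi/r/H/B, Hi/r/T/A, Hi/r/T/B} → row (0,0) (0,0) (0,0) (0,0) (0,0) (0,0) (0,0) (0,0)
That's 5 distinct rows out of 16 strategies.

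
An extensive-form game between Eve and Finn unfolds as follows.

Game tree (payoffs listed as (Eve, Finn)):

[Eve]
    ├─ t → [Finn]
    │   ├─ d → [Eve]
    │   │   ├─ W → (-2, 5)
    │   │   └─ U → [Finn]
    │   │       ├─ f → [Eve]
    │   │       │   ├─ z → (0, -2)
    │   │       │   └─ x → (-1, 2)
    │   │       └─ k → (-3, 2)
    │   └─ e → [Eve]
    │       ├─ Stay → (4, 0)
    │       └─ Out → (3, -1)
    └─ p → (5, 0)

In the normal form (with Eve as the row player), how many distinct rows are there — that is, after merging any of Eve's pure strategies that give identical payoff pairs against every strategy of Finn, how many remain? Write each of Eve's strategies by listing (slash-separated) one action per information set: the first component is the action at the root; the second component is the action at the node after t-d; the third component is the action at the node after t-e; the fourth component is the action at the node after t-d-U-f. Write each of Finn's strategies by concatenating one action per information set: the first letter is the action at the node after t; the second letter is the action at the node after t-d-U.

Eve has 16 pure strategies: t/W/Stay/z, t/W/Stay/x, t/W/Out/z, t/W/Out/x, t/U/Stay/z, t/U/Stay/x, t/U/Out/z, t/U/Out/x, p/W/Stay/z, p/W/Stay/x, p/W/Out/z, p/W/Out/x, p/U/Stay/z, p/U/Stay/x, p/U/Out/z, p/U/Out/x. Columns: df, dk, ef, ek.
{t/W/Stay/z, t/W/Stay/x} → row (-2,5) (-2,5) (4,0) (4,0)
{t/W/Out/z, t/W/Out/x} → row (-2,5) (-2,5) (3,-1) (3,-1)
{t/U/Stay/z} → row (0,-2) (-3,2) (4,0) (4,0)
{t/U/Stay/x} → row (-1,2) (-3,2) (4,0) (4,0)
{t/U/Out/z} → row (0,-2) (-3,2) (3,-1) (3,-1)
{t/U/Out/x} → row (-1,2) (-3,2) (3,-1) (3,-1)
{p/W/Stay/z, p/W/Stay/x, p/W/Out/z, p/W/Out/x, p/U/Stay/z, p/U/Stay/x, p/U/Out/z, p/U/Out/x} → row (5,0) (5,0) (5,0) (5,0)
That's 7 distinct rows out of 16 strategies.

7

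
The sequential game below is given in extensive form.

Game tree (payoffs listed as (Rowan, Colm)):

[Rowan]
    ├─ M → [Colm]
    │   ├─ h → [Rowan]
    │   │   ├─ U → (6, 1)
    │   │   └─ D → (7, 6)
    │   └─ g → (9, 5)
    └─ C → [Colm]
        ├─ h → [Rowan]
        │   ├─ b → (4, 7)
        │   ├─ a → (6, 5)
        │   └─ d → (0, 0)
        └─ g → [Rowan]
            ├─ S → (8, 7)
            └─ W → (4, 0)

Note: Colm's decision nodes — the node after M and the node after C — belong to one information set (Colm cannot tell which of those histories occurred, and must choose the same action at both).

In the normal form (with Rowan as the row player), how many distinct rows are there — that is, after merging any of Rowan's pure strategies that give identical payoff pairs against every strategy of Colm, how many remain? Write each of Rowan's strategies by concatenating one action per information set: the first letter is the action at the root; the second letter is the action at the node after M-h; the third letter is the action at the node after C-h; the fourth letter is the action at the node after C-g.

Rowan has 24 pure strategies: MUbS, MUbW, MUaS, MUaW, MUdS, MUdW, MDbS, MDbW, MDaS, MDaW, MDdS, MDdW, CUbS, CUbW, CUaS, CUaW, CUdS, CUdW, CDbS, CDbW, CDaS, CDaW, CDdS, CDdW. Columns: h, g.
{MUbS, MUbW, MUaS, MUaW, MUdS, MUdW} → row (6,1) (9,5)
{MDbS, MDbW, MDaS, MDaW, MDdS, MDdW} → row (7,6) (9,5)
{CUbS, CDbS} → row (4,7) (8,7)
{CUbW, CDbW} → row (4,7) (4,0)
{CUaS, CDaS} → row (6,5) (8,7)
{CUaW, CDaW} → row (6,5) (4,0)
{CUdS, CDdS} → row (0,0) (8,7)
{CUdW, CDdW} → row (0,0) (4,0)
That's 8 distinct rows out of 24 strategies.

8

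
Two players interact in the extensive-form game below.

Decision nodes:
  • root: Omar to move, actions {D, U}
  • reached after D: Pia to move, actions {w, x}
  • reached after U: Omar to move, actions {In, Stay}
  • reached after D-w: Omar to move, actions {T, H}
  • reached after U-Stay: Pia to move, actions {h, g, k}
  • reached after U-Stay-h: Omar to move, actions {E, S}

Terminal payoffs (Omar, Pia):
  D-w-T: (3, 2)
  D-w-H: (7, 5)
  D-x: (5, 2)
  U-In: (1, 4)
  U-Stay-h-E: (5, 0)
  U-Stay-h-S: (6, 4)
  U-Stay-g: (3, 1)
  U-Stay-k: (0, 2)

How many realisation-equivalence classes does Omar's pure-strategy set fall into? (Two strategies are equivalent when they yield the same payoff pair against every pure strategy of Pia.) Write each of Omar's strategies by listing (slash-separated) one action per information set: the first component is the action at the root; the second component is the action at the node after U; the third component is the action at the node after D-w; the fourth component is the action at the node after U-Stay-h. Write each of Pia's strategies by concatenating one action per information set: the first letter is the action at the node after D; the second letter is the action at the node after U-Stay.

Omar has 16 pure strategies: D/In/T/E, D/In/T/S, D/In/H/E, D/In/H/S, D/Stay/T/E, D/Stay/T/S, D/Stay/H/E, D/Stay/H/S, U/In/T/E, U/In/T/S, U/In/H/E, U/In/H/S, U/Stay/T/E, U/Stay/T/S, U/Stay/H/E, U/Stay/H/S. Columns: wh, wg, wk, xh, xg, xk.
{D/In/T/E, D/In/T/S, D/Stay/T/E, D/Stay/T/S} → row (3,2) (3,2) (3,2) (5,2) (5,2) (5,2)
{D/In/H/E, D/In/H/S, D/Stay/H/E, D/Stay/H/S} → row (7,5) (7,5) (7,5) (5,2) (5,2) (5,2)
{U/In/T/E, U/In/T/S, U/In/H/E, U/In/H/S} → row (1,4) (1,4) (1,4) (1,4) (1,4) (1,4)
{U/Stay/T/E, U/Stay/H/E} → row (5,0) (3,1) (0,2) (5,0) (3,1) (0,2)
{U/Stay/T/S, U/Stay/H/S} → row (6,4) (3,1) (0,2) (6,4) (3,1) (0,2)
That's 5 distinct rows out of 16 strategies.

5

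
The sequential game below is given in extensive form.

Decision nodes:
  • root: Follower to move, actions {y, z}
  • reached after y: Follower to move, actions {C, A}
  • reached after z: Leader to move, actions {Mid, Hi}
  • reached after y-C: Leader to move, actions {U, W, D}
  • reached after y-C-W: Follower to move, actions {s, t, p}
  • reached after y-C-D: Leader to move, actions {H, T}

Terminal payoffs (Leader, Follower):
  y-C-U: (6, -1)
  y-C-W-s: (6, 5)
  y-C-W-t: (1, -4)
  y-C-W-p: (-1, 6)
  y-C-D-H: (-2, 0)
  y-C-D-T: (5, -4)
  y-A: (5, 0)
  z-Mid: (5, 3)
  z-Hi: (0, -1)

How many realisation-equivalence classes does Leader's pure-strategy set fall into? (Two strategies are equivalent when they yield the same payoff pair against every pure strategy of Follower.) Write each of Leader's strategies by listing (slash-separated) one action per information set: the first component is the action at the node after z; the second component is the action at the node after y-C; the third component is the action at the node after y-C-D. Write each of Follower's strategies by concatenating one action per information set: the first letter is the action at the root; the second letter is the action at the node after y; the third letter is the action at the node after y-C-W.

8

Leader has 12 pure strategies: Mid/U/H, Mid/U/T, Mid/W/H, Mid/W/T, Mid/D/H, Mid/D/T, Hi/U/H, Hi/U/T, Hi/W/H, Hi/W/T, Hi/D/H, Hi/D/T. Columns: yCs, yCt, yCp, yAs, yAt, yAp, zCs, zCt, zCp, zAs, zAt, zAp.
{Mid/U/H, Mid/U/T} → row (6,-1) (6,-1) (6,-1) (5,0) (5,0) (5,0) (5,3) (5,3) (5,3) (5,3) (5,3) (5,3)
{Mid/W/H, Mid/W/T} → row (6,5) (1,-4) (-1,6) (5,0) (5,0) (5,0) (5,3) (5,3) (5,3) (5,3) (5,3) (5,3)
{Mid/D/H} → row (-2,0) (-2,0) (-2,0) (5,0) (5,0) (5,0) (5,3) (5,3) (5,3) (5,3) (5,3) (5,3)
{Mid/D/T} → row (5,-4) (5,-4) (5,-4) (5,0) (5,0) (5,0) (5,3) (5,3) (5,3) (5,3) (5,3) (5,3)
{Hi/U/H, Hi/U/T} → row (6,-1) (6,-1) (6,-1) (5,0) (5,0) (5,0) (0,-1) (0,-1) (0,-1) (0,-1) (0,-1) (0,-1)
{Hi/W/H, Hi/W/T} → row (6,5) (1,-4) (-1,6) (5,0) (5,0) (5,0) (0,-1) (0,-1) (0,-1) (0,-1) (0,-1) (0,-1)
{Hi/D/H} → row (-2,0) (-2,0) (-2,0) (5,0) (5,0) (5,0) (0,-1) (0,-1) (0,-1) (0,-1) (0,-1) (0,-1)
{Hi/D/T} → row (5,-4) (5,-4) (5,-4) (5,0) (5,0) (5,0) (0,-1) (0,-1) (0,-1) (0,-1) (0,-1) (0,-1)
That's 8 distinct rows out of 12 strategies.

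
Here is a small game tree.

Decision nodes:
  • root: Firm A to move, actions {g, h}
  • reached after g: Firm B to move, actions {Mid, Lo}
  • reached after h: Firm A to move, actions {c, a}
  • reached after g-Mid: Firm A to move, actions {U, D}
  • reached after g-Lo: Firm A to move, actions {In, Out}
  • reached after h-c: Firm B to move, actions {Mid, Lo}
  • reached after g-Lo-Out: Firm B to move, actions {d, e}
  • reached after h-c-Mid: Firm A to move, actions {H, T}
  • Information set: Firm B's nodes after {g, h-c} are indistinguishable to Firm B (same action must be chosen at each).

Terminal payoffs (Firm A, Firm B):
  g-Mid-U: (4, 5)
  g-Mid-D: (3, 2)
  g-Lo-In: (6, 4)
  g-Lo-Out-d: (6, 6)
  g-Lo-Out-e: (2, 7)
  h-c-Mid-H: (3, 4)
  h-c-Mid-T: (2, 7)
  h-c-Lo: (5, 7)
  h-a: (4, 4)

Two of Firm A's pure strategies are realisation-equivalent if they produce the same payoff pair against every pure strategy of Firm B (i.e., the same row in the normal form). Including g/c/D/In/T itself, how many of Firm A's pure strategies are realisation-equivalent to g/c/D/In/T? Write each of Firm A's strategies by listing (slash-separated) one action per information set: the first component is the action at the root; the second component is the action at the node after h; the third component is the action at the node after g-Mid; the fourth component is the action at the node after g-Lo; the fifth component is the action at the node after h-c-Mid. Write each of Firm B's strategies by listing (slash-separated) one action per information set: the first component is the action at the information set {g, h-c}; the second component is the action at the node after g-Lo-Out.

Row for g/c/D/In/T (columns Mid/d, Mid/e, Lo/d, Lo/e): (3,2) (3,2) (6,4) (6,4).
Under g/c/D/In/T, Firm A's choice at the node after h and at the node after h-c-Mid can never be reached regardless of what Firm B does, so varying those choices leaves every outcome unchanged.
Holding the reachable choices fixed and varying the unreachable ones freely already gives 2 × 2 = 4 equivalent strategies.
No other strategy reproduces this row, so those 4 are the full class: g/c/D/In/H, g/c/D/In/T, g/a/D/In/H, g/a/D/In/T.

4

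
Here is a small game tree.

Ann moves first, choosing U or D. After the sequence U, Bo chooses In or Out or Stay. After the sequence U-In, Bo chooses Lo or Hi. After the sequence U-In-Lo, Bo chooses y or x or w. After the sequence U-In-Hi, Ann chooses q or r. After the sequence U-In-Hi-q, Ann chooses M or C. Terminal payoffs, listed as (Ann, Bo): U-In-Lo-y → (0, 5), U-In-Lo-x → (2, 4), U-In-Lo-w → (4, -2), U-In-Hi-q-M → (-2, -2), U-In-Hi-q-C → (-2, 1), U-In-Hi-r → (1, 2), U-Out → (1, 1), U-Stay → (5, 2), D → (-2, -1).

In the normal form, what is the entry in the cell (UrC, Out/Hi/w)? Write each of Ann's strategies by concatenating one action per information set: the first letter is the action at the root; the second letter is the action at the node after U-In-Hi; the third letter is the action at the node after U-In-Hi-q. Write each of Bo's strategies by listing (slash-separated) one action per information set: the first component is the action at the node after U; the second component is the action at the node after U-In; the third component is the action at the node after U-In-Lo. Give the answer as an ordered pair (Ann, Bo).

(1, 1)

Trace the play path from the root:
  Ann plays U
  Bo plays Out at [U]
→ terminal payoff (1, 1).
(Ann's choice at the node after U-In-Hi is never reached on this path, so it doesn't affect the outcome.)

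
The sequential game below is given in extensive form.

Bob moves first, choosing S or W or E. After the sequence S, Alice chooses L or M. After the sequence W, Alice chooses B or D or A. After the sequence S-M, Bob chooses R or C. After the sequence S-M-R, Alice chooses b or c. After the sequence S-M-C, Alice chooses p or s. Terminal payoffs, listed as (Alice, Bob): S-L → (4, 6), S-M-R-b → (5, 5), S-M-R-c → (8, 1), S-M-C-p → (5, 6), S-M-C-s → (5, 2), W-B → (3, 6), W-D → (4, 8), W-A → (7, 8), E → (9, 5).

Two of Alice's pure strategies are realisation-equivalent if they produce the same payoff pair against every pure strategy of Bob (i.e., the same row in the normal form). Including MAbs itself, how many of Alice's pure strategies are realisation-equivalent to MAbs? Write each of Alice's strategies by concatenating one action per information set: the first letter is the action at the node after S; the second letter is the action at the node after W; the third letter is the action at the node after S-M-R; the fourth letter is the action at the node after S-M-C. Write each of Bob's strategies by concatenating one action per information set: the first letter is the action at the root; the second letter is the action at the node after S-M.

Row for MAbs (columns SR, SC, WR, WC, ER, EC): (5,5) (5,2) (7,8) (7,8) (9,5) (9,5).
Every one of Alice's information sets is on the play path for some reply by Bob when Alice follows MAbs.
Changing the action at any of them therefore changes at least one column, so only MAbs itself gives this row.

1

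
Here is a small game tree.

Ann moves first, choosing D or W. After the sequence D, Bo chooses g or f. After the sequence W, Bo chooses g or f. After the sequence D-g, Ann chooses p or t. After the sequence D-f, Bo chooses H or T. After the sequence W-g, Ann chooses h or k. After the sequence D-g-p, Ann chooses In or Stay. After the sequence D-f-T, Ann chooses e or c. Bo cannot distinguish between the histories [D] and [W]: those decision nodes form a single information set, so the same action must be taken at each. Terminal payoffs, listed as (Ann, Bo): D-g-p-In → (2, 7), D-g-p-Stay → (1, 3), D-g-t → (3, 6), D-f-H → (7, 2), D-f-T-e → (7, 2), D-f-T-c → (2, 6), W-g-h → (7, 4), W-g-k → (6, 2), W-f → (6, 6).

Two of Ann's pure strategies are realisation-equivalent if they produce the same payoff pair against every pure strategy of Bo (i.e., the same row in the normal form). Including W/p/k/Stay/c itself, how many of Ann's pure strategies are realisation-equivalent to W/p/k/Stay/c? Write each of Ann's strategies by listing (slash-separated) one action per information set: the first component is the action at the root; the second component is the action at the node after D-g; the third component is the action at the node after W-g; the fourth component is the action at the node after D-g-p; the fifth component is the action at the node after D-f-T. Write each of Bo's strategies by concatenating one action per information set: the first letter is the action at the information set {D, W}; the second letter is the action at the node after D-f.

Row for W/p/k/Stay/c (columns gH, gT, fH, fT): (6,2) (6,2) (6,6) (6,6).
Under W/p/k/Stay/c, Ann's choice at the node after D-g and at the node after D-g-p and at the node after D-f-T can never be reached regardless of what Bo does, so varying those choices leaves every outcome unchanged.
Holding the reachable choices fixed and varying the unreachable ones freely already gives 2 × 2 × 2 = 8 equivalent strategies.
No other strategy reproduces this row, so those 8 are the full class: W/p/k/In/e, W/p/k/In/c, W/p/k/Stay/e, W/p/k/Stay/c, W/t/k/In/e, W/t/k/In/c, W/t/k/Stay/e, W/t/k/Stay/c.

8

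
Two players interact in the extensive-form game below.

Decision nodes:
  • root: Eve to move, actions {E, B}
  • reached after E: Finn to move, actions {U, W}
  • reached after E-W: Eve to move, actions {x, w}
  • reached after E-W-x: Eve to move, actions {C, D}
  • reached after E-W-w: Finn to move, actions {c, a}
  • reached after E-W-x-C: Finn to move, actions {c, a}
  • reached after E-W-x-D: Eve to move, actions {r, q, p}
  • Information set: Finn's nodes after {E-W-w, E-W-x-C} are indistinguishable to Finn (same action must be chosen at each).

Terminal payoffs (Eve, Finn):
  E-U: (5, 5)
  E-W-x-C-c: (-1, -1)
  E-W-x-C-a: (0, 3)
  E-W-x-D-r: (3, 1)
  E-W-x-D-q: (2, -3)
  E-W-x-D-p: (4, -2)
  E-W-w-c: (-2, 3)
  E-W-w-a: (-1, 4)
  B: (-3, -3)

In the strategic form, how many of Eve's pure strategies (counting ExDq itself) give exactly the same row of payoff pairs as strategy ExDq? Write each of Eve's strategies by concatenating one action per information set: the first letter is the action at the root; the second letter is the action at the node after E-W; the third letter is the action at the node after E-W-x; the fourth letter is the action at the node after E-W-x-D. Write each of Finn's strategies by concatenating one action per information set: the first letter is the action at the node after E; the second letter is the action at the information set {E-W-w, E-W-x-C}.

Row for ExDq (columns Uc, Ua, Wc, Wa): (5,5) (5,5) (2,-3) (2,-3).
Every one of Eve's information sets is on the play path for some reply by Finn when Eve follows ExDq.
Changing the action at any of them therefore changes at least one column, so only ExDq itself gives this row.

1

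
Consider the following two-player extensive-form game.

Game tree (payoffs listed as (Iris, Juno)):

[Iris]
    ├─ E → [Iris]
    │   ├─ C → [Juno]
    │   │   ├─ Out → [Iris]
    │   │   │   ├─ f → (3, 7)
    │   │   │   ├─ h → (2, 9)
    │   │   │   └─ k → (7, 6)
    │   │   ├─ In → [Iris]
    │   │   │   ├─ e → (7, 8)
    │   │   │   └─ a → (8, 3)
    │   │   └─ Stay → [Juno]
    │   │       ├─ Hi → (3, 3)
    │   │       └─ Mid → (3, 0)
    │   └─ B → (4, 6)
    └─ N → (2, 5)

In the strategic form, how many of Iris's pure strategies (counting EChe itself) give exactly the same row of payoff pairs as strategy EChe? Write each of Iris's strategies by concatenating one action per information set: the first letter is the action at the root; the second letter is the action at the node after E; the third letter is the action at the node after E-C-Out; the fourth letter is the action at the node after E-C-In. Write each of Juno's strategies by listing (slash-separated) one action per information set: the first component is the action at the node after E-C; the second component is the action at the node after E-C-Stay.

Row for EChe (columns Out/Hi, Out/Mid, In/Hi, In/Mid, Stay/Hi, Stay/Mid): (2,9) (2,9) (7,8) (7,8) (3,3) (3,0).
Every one of Iris's information sets is on the play path for some reply by Juno when Iris follows EChe.
Changing the action at any of them therefore changes at least one column, so only EChe itself gives this row.

1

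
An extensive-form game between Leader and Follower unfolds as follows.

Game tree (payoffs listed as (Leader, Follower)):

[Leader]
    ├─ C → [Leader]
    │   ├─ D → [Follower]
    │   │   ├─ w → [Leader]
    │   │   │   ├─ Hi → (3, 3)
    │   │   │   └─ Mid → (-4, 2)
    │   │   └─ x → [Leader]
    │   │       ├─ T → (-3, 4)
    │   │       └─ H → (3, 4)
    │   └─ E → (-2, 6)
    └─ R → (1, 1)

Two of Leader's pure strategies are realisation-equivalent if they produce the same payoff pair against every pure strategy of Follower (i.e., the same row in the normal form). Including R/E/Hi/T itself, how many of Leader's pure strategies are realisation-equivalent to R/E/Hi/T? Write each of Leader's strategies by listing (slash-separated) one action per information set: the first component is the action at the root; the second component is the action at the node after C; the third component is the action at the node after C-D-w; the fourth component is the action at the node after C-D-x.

8

Row for R/E/Hi/T (columns w, x): (1,1) (1,1).
Under R/E/Hi/T, Leader's choice at the node after C and at the node after C-D-w and at the node after C-D-x can never be reached regardless of what Follower does, so varying those choices leaves every outcome unchanged.
Holding the reachable choices fixed and varying the unreachable ones freely already gives 2 × 2 × 2 = 8 equivalent strategies.
No other strategy reproduces this row, so those 8 are the full class: R/D/Hi/T, R/D/Hi/H, R/D/Mid/T, R/D/Mid/H, R/E/Hi/T, R/E/Hi/H, R/E/Mid/T, R/E/Mid/H.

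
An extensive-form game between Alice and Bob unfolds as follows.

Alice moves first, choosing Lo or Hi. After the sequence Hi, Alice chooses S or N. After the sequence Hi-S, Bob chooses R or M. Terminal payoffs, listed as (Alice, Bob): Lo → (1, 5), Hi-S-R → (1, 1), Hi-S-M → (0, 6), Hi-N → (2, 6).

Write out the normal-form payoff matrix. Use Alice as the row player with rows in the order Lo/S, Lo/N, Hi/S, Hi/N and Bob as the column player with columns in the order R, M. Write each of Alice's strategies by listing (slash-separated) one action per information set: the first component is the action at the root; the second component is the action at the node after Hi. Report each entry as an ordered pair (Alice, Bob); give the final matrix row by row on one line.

Row Lo/S: R→(1,5), M→(1,5)
Row Lo/N: R→(1,5), M→(1,5)
Row Hi/S: R→(1,1), M→(0,6)
Row Hi/N: R→(2,6), M→(2,6)

Lo/S: (1,5) (1,5) | Lo/N: (1,5) (1,5) | Hi/S: (1,1) (0,6) | Hi/N: (2,6) (2,6)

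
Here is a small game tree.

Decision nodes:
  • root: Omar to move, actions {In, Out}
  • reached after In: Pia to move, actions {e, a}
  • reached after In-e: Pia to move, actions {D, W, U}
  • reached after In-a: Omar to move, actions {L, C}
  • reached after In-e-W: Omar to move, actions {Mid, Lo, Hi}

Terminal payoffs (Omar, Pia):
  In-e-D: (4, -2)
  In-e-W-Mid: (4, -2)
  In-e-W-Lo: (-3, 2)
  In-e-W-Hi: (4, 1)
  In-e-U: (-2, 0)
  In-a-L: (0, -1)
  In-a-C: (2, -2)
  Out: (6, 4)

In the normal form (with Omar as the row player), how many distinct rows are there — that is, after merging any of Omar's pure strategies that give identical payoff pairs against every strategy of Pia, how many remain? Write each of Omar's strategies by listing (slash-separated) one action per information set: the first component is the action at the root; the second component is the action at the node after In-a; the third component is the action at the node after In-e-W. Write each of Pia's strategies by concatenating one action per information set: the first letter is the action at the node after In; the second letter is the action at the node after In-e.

7

Omar has 12 pure strategies: In/L/Mid, In/L/Lo, In/L/Hi, In/C/Mid, In/C/Lo, In/C/Hi, Out/L/Mid, Out/L/Lo, Out/L/Hi, Out/C/Mid, Out/C/Lo, Out/C/Hi. Columns: eD, eW, eU, aD, aW, aU.
{In/L/Mid} → row (4,-2) (4,-2) (-2,0) (0,-1) (0,-1) (0,-1)
{In/L/Lo} → row (4,-2) (-3,2) (-2,0) (0,-1) (0,-1) (0,-1)
{In/L/Hi} → row (4,-2) (4,1) (-2,0) (0,-1) (0,-1) (0,-1)
{In/C/Mid} → row (4,-2) (4,-2) (-2,0) (2,-2) (2,-2) (2,-2)
{In/C/Lo} → row (4,-2) (-3,2) (-2,0) (2,-2) (2,-2) (2,-2)
{In/C/Hi} → row (4,-2) (4,1) (-2,0) (2,-2) (2,-2) (2,-2)
{Out/L/Mid, Out/L/Lo, Out/L/Hi, Out/C/Mid, Out/C/Lo, Out/C/Hi} → row (6,4) (6,4) (6,4) (6,4) (6,4) (6,4)
That's 7 distinct rows out of 12 strategies.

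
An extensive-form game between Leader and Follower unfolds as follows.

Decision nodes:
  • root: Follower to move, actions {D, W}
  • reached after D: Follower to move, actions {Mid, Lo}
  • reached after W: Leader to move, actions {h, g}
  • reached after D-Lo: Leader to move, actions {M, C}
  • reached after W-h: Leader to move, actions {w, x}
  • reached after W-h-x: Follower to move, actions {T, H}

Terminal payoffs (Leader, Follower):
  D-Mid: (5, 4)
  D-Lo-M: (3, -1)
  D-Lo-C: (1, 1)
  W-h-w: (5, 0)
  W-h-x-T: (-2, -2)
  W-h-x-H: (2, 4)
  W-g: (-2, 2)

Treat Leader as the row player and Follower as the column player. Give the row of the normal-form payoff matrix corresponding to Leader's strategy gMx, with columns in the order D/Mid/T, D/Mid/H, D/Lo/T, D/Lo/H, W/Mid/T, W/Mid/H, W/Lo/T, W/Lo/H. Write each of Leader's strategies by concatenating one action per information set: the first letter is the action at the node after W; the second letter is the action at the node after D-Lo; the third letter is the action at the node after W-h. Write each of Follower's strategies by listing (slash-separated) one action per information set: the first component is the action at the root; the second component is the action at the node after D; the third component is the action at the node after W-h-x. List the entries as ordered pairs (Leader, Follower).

(5,4) (5,4) (3,-1) (3,-1) (-2,2) (-2,2) (-2,2) (-2,2)

vs D/Mid/T: Follower plays D → Follower plays Mid at [D] → (5, 4)
vs D/Mid/H: Follower plays D → Follower plays Mid at [D] → (5, 4)
vs D/Lo/T: Follower plays D → Follower plays Lo at [D] → Leader plays M at [D-Lo] → (3, -1)
vs D/Lo/H: Follower plays D → Follower plays Lo at [D] → Leader plays M at [D-Lo] → (3, -1)
vs W/Mid/T: Follower plays W → Leader plays g at [W] → (-2, 2)
vs W/Mid/H: Follower plays W → Leader plays g at [W] → (-2, 2)
vs W/Lo/T: Follower plays W → Leader plays g at [W] → (-2, 2)
vs W/Lo/H: Follower plays W → Leader plays g at [W] → (-2, 2)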